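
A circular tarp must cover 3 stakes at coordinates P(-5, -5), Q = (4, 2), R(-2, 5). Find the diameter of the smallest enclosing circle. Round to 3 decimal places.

11.573

Side lengths²: PQ² = 130, PR² = 109, QR² = 45.
Since PQ² = 130 < 109 + 45 = 154, the triangle is acute, so the smallest enclosing circle is the circumcircle.
Circumcentre = (-51/46, -33/46), r² = 35425/1058.
Diameter = 2r = 2√(35425/1058) ≈ 11.573.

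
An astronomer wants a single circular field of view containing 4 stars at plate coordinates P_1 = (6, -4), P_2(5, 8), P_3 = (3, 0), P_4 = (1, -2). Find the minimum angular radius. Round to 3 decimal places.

6.021

By Welzl's lemma the MEC is supported by two points (diametrically opposite) or three points (on a circumcircle).
The farthest pair is P_1–P_2 with squared distance 145. The circle on this segment as diameter has centre (5.5, 2) and r² = 145/4 = 36.25.
Check P_3: distance² to centre = 10.25 ≤ 36.25, so it lies inside.
All remaining points lie in this disk, and no smaller disk contains both endpoints, so this is the minimum enclosing circle.
r = √(36.25) ≈ 6.021.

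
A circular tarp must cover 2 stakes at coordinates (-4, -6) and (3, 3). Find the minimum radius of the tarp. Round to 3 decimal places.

5.701

The smallest circle enclosing two points has them as diameter endpoints.
Centre = midpoint = (-0.5, -1.5); r² = |(-4, -6)−(3, 3)|²/4 = 130/4 = 32.5.
r = √(32.5) ≈ 5.701.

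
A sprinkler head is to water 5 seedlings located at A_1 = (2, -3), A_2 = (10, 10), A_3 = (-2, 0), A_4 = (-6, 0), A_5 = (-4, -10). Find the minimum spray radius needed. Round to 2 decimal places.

A smallest enclosing disk is always determined by at most three of the input points on its boundary.
The farthest pair is A_2–A_5 with squared distance 596. The circle on this segment as diameter has centre (3, 0) and r² = 596/4 = 149.
Check A_1: distance² to centre = 10 ≤ 149, so it lies inside.
All remaining points lie in this disk, and no smaller disk contains both endpoints, so this is the minimum enclosing circle.
r = √149 ≈ 12.21.

12.21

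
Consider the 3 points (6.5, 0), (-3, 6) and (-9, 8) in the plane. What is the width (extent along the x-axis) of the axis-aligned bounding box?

max x = 6.5, min x = -9, so width = 15.5.

15.5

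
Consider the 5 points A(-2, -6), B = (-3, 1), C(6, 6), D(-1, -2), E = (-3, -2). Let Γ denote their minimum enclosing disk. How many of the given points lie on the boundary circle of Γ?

2

A smallest enclosing disk is always determined by at most three of the input points on its boundary.
The farthest pair is A–C with squared distance 208. The circle on this segment as diameter has centre (2, 0) and r² = 208/4 = 52.
Check B: distance² to centre = 26 ≤ 52, so it lies inside.
All remaining points lie in this disk, and no smaller disk contains both endpoints, so this is the minimum enclosing circle.
The points at distance exactly r from the centre are A, C — 2 points.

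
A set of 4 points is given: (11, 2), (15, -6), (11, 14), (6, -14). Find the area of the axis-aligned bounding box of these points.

252

x ranges over [6, 15], width 9.
y ranges over [-14, 14], height 28.
Area = 9 × 28 = 252.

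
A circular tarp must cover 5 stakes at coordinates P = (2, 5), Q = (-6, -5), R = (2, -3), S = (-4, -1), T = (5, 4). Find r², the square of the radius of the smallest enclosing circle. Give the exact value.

The minimum enclosing circle of a finite set is fixed by two of the points (as a diameter) or three (as a circumcircle).
The farthest pair is Q–T with squared distance 202. The circle on this segment as diameter has centre (-0.5, -0.5) and r² = 202/4 = 50.5.
Check P: distance² to centre = 36.5 ≤ 50.5, so it lies inside.
All remaining points lie in this disk, and no smaller disk contains both endpoints, so this is the minimum enclosing circle.

50.5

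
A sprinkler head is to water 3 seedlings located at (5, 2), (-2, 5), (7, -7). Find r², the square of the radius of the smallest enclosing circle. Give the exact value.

Call the three points A, B, C in the order given.
Side lengths²: AB² = 58, AC² = 85, BC² = 225.
Since BC² = 225 ≥ 85 + 58 = 143, the angle opposite BC is not acute, so the smallest enclosing circle has BC as diameter.
Centre = midpoint of BC = (2.5, -1), r² = 225/4 = 56.25.

56.25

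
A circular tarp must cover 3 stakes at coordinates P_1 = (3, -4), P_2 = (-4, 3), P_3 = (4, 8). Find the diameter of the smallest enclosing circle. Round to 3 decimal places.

Side lengths²: P_1P_2² = 98, P_1P_3² = 145, P_2P_3² = 89.
Since P_1P_3² = 145 < 98 + 89 = 187, the triangle is acute, so the smallest enclosing circle is the circumcircle.
Circumcentre = (55/26, 55/26), r² = 12905/338.
Diameter = 2r = 2√(12905/338) ≈ 12.358.

12.358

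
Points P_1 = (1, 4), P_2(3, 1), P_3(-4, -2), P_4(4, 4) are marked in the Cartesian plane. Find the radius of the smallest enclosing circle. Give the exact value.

The minimum enclosing circle of a finite set is fixed by two of the points (as a diameter) or three (as a circumcircle).
The farthest pair is P_3–P_4 with squared distance 100. The circle on this segment as diameter has centre (0, 1) and r² = 100/4 = 25.
Check P_1: distance² to centre = 10 ≤ 25, so it lies inside.
All remaining points lie in this disk, and no smaller disk contains both endpoints, so this is the minimum enclosing circle.
r = √25 = 5.

5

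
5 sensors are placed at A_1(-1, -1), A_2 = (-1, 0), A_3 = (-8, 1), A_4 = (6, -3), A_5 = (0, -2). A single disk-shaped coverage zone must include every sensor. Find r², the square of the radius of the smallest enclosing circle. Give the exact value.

A smallest enclosing disk is always determined by at most three of the input points on its boundary.
The farthest pair is A_3–A_4 with squared distance 212. The circle on this segment as diameter has centre (-1, -1) and r² = 212/4 = 53.
Check A_1: distance² to centre = 0 ≤ 53, so it lies inside.
All remaining points lie in this disk, and no smaller disk contains both endpoints, so this is the minimum enclosing circle.

53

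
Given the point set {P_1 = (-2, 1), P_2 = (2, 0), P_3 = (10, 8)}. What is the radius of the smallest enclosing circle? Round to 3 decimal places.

6.946

Side lengths²: P_1P_2² = 17, P_1P_3² = 193, P_2P_3² = 128.
Since P_1P_3² = 193 ≥ 128 + 17 = 145, the angle opposite P_1P_3 is not acute, so the smallest enclosing circle has P_1P_3 as diameter.
Centre = midpoint of P_1P_3 = (4, 4.5), r² = 193/4 = 48.25.
r = √(48.25) ≈ 6.946.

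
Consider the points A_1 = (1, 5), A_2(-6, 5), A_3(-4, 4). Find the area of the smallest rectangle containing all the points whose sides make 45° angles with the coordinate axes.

24.5

In coordinates u = x + y, v = x − y the rectangle is axis-aligned; the map (x,y)→(u,v) scales areas by 2.
u-values: 6, -1, 0; range = 6 − (-1) = 7.
v-values: -4, -11, -8; range = -4 − (-11) = 7.
Area = (7 × 7) / 2 = 24.5.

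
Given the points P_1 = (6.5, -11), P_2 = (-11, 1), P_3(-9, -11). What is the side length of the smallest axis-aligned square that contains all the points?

The bounding box has width 17.5 and height 12.
An axis-aligned square enclosing the set must have side ≥ max(width, height).
So the minimum side is max(17.5, 12) = 17.5.

17.5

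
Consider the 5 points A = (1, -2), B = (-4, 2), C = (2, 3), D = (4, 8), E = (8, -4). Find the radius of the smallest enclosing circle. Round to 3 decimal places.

7.071

The minimum enclosing circle of a finite set is fixed by two of the points (as a diameter) or three (as a circumcircle).
The minimum enclosing circle is determined by three boundary points: B, D, E.
Their circumcentre is (3, 1) with r² = 50.
The farthest remaining point A is at distance² 13 ≤ 50.
r = √50 ≈ 7.071.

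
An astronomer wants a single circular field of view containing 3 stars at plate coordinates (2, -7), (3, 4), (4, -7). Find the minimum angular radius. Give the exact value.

61/11

Call the three points A, B, C in the order given.
Side lengths²: AB² = 122, AC² = 4, BC² = 122.
Since BC² = 122 < 122 + 4 = 126, the triangle is acute, so the smallest enclosing circle is the circumcircle.
Circumcentre = (3, -17/11), r² = 3721/121.
r = √(3721/121) = 61/11.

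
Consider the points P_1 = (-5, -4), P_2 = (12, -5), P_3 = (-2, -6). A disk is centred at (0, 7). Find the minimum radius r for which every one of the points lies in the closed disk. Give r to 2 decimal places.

The required radius is the distance from (0, 7) to the farthest point.
Squared distances: 146, 288, 173.
Maximum is 288, attained at P_2.
r = √288 ≈ 16.97.

16.97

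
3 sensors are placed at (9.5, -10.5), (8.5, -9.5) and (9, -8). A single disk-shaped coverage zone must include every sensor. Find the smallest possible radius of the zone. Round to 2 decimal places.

1.27

Call the three points A, B, C in the order given.
Side lengths²: AB² = 2, AC² = 6.5, BC² = 2.5.
Since AC² = 6.5 ≥ 2.5 + 2 = 4.5, the angle opposite AC is not acute, so the smallest enclosing circle has AC as diameter.
Centre = midpoint of AC = (9.25, -9.25), r² = 6.5/4 = 1.625.
r = √(1.625) ≈ 1.27.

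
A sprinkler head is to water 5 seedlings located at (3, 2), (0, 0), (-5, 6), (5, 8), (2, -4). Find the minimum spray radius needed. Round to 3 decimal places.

By Welzl's lemma the MEC is supported by two points (diametrically opposite) or three points (on a circumcircle).
The minimum enclosing circle is determined by three boundary points: (-5, 6), (5, 8), (2, -4).
Their circumcentre is (33/38, 101/38) with r² = 32929/722.
The farthest remaining point (0, 0) is at distance² 5645/722 ≤ 32929/722.
r = √(32929/722) ≈ 6.753.

6.753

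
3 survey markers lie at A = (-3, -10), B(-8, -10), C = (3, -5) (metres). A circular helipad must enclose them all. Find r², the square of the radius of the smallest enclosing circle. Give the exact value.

36.5

Side lengths²: AB² = 25, AC² = 61, BC² = 146.
Since BC² = 146 ≥ 61 + 25 = 86, the angle opposite BC is not acute, so the smallest enclosing circle has BC as diameter.
Centre = midpoint of BC = (-2.5, -7.5), r² = 146/4 = 36.5.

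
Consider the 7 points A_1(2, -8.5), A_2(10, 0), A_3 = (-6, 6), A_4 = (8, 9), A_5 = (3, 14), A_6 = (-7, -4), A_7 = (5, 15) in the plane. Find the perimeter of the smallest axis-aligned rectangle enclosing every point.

Width = max x − min x = 10 − (-7) = 17.
Height = max y − min y = 15 − (-8.5) = 23.5.
Perimeter = 2(17 + 23.5) = 81.

81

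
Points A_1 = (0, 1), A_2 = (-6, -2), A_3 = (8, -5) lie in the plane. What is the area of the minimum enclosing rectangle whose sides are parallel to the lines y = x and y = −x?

93.5

In coordinates u = x + y, v = x − y the rectangle is axis-aligned; the map (x,y)→(u,v) scales areas by 2.
u-values: 1, -8, 3; range = 3 − (-8) = 11.
v-values: -1, -4, 13; range = 13 − (-4) = 17.
Area = (11 × 17) / 2 = 93.5.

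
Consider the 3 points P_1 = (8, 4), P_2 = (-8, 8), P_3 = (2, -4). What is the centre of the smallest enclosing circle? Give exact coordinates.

(-9/19, 78/19)

Side lengths²: P_1P_2² = 272, P_1P_3² = 100, P_2P_3² = 244.
Since P_1P_2² = 272 < 244 + 100 = 344, the triangle is acute, so the smallest enclosing circle is the circumcircle.
Circumcentre = (-9/19, 78/19), r² = 25925/361.
Centre = (-9/19, 78/19).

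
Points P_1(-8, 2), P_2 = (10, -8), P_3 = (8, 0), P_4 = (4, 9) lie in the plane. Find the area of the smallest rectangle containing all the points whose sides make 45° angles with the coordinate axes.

In coordinates u = x + y, v = x − y the rectangle is axis-aligned; the map (x,y)→(u,v) scales areas by 2.
u-values: -6, 2, 8, 13; range = 13 − (-6) = 19.
v-values: -10, 18, 8, -5; range = 18 − (-10) = 28.
Area = (19 × 28) / 2 = 266.

266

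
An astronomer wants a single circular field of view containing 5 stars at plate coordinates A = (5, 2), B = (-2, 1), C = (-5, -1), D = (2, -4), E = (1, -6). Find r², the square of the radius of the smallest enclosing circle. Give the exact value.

The minimum enclosing circle of a finite set is fixed by two of the points (as a diameter) or three (as a circumcircle).
The minimum enclosing circle is determined by three boundary points: A, C, E.
Their circumcentre is (6/17, -23/34) with r² = 33245/1156.
The farthest remaining point D is at distance² 15905/1156 ≤ 33245/1156.

33245/1156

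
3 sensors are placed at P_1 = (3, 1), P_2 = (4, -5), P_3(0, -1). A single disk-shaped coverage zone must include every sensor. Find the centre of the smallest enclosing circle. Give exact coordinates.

Side lengths²: P_1P_2² = 37, P_1P_3² = 13, P_2P_3² = 32.
Since P_1P_2² = 37 < 32 + 13 = 45, the triangle is acute, so the smallest enclosing circle is the circumcircle.
Circumcentre = (2.9, -2.1), r² = 9.62.
Centre = (2.9, -2.1).

(2.9, -2.1)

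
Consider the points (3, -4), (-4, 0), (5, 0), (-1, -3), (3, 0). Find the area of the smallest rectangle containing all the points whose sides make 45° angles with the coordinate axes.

In coordinates u = x + y, v = x − y the rectangle is axis-aligned; the map (x,y)→(u,v) scales areas by 2.
u-values: -1, -4, 5, -4, 3; range = 5 − (-4) = 9.
v-values: 7, -4, 5, 2, 3; range = 7 − (-4) = 11.
Area = (9 × 11) / 2 = 49.5.

49.5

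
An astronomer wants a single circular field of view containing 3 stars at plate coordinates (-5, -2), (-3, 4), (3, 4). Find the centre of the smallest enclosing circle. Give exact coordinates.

Call the three points A, B, C in the order given.
Side lengths²: AB² = 40, AC² = 100, BC² = 36.
Since AC² = 100 ≥ 40 + 36 = 76, the angle opposite AC is not acute, so the smallest enclosing circle has AC as diameter.
Centre = midpoint of AC = (-1, 1), r² = 100/4 = 25.
Centre = (-1, 1).

(-1, 1)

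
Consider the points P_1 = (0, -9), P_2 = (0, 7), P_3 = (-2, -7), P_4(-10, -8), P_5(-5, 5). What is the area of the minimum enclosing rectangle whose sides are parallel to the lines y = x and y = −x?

In coordinates u = x + y, v = x − y the rectangle is axis-aligned; the map (x,y)→(u,v) scales areas by 2.
u-values: -9, 7, -9, -18, 0; range = 7 − (-18) = 25.
v-values: 9, -7, 5, -2, -10; range = 9 − (-10) = 19.
Area = (25 × 19) / 2 = 237.5.

237.5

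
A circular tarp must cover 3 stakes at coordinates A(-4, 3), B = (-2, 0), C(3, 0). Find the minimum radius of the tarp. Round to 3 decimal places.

Side lengths²: AB² = 13, AC² = 58, BC² = 25.
Since AC² = 58 ≥ 25 + 13 = 38, the angle opposite AC is not acute, so the smallest enclosing circle has AC as diameter.
Centre = midpoint of AC = (-0.5, 1.5), r² = 58/4 = 14.5.
r = √(14.5) ≈ 3.808.

3.808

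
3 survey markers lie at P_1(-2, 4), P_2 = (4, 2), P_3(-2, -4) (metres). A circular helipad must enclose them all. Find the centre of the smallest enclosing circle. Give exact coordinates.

(0, 0)

Side lengths²: P_1P_2² = 40, P_1P_3² = 64, P_2P_3² = 72.
Since P_2P_3² = 72 < 64 + 40 = 104, the triangle is acute, so the smallest enclosing circle is the circumcircle.
Circumcentre = (0, 0), r² = 20.
Centre = (0, 0).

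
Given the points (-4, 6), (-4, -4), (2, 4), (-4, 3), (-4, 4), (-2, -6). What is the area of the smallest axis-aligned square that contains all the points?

The bounding box has width 6 and height 12.
An axis-aligned square enclosing the set must have side ≥ max(width, height).
So the minimum side is max(6, 12) = 12.
Area = 12² = 144.

144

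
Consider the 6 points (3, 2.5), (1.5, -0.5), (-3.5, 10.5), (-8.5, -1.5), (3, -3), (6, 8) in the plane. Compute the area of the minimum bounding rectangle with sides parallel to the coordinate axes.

195.75

x ranges over [-8.5, 6], width 14.5.
y ranges over [-3, 10.5], height 13.5.
Area = 14.5 × 13.5 = 195.75.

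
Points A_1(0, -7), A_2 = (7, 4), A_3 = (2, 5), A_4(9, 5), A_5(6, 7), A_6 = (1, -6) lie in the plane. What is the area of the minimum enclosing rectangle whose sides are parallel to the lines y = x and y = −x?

105

In coordinates u = x + y, v = x − y the rectangle is axis-aligned; the map (x,y)→(u,v) scales areas by 2.
u-values: -7, 11, 7, 14, 13, -5; range = 14 − (-7) = 21.
v-values: 7, 3, -3, 4, -1, 7; range = 7 − (-3) = 10.
Area = (21 × 10) / 2 = 105.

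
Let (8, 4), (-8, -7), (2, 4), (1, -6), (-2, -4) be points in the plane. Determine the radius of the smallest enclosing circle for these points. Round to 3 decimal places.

9.708

A smallest enclosing disk is always determined by at most three of the input points on its boundary.
The farthest pair is (8, 4)–(-8, -7) with squared distance 377. The circle on this segment as diameter has centre (0, -1.5) and r² = 377/4 = 94.25.
Check (2, 4): distance² to centre = 34.25 ≤ 94.25, so it lies inside.
All remaining points lie in this disk, and no smaller disk contains both endpoints, so this is the minimum enclosing circle.
r = √(94.25) ≈ 9.708.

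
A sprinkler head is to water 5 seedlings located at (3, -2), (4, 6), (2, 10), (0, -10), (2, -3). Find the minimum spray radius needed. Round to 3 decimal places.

10.050

The minimum enclosing circle of a finite set is fixed by two of the points (as a diameter) or three (as a circumcircle).
The farthest pair is (2, 10)–(0, -10) with squared distance 404. The circle on this segment as diameter has centre (1, 0) and r² = 404/4 = 101.
Check (3, -2): distance² to centre = 8 ≤ 101, so it lies inside.
All remaining points lie in this disk, and no smaller disk contains both endpoints, so this is the minimum enclosing circle.
r = √101 ≈ 10.050.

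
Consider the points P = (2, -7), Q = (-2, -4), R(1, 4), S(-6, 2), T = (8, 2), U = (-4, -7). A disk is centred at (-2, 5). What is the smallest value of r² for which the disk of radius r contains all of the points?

The required radius is the distance from (-2, 5) to the farthest point.
Squared distances: 160, 81, 10, 25, 109, 148.
Maximum is 160, attained at P.

160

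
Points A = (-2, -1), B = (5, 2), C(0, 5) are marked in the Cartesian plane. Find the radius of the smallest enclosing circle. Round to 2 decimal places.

3.90

Side lengths²: AB² = 58, AC² = 40, BC² = 34.
Since AB² = 58 < 40 + 34 = 74, the triangle is acute, so the smallest enclosing circle is the circumcircle.
Circumcentre = (7/6, 23/18), r² = 2465/162.
r = √(2465/162) ≈ 3.90.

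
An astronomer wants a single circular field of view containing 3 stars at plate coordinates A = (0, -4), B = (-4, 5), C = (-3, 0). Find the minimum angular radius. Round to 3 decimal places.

Side lengths²: AB² = 97, AC² = 25, BC² = 26.
Since AB² = 97 ≥ 26 + 25 = 51, the angle opposite AB is not acute, so the smallest enclosing circle has AB as diameter.
Centre = midpoint of AB = (-2, 0.5), r² = 97/4 = 24.25.
r = √(24.25) ≈ 4.924.

4.924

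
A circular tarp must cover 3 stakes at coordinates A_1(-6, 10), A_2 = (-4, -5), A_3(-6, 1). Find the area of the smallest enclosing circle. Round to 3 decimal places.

179.856

Side lengths²: A_1A_2² = 229, A_1A_3² = 81, A_2A_3² = 40.
Since A_1A_2² = 229 ≥ 81 + 40 = 121, the angle opposite A_1A_2 is not acute, so the smallest enclosing circle has A_1A_2 as diameter.
Centre = midpoint of A_1A_2 = (-5, 2.5), r² = 229/4 = 57.25.
Area = π·r² = π·57.25 ≈ 179.856.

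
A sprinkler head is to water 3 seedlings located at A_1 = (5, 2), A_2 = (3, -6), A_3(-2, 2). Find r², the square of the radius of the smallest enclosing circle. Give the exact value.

23.640625

Side lengths²: A_1A_2² = 68, A_1A_3² = 49, A_2A_3² = 89.
Since A_2A_3² = 89 < 68 + 49 = 117, the triangle is acute, so the smallest enclosing circle is the circumcircle.
Circumcentre = (1.5, -1.375), r² = 23.640625.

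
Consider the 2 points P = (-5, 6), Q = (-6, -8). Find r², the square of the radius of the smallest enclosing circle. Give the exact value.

49.25

The smallest circle enclosing two points has them as diameter endpoints.
Centre = midpoint = (-5.5, -1); r² = |PQ|²/4 = 197/4 = 49.25.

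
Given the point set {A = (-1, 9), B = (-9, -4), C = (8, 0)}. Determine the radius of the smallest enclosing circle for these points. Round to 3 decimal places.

Side lengths²: AB² = 233, AC² = 162, BC² = 305.
Since BC² = 305 < 233 + 162 = 395, the triangle is acute, so the smallest enclosing circle is the circumcircle.
Circumcentre = (-41/42, 1/42), r² = 71065/882.
r = √(71065/882) ≈ 8.976.

8.976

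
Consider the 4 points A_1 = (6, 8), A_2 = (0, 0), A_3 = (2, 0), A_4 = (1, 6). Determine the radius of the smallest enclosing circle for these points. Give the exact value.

5

A smallest enclosing disk is always determined by at most three of the input points on its boundary.
The farthest pair is A_1–A_2 with squared distance 100. The circle on this segment as diameter has centre (3, 4) and r² = 100/4 = 25.
Check A_3: distance² to centre = 17 ≤ 25, so it lies inside.
All remaining points lie in this disk, and no smaller disk contains both endpoints, so this is the minimum enclosing circle.
r = √25 = 5.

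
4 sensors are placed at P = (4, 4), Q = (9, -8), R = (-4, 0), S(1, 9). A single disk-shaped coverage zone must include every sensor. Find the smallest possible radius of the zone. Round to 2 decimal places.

By Welzl's lemma the MEC is supported by two points (diametrically opposite) or three points (on a circumcircle).
The farthest pair is Q–S with squared distance 353. The circle on this segment as diameter has centre (5, 0.5) and r² = 353/4 = 88.25.
Check P: distance² to centre = 13.25 ≤ 88.25, so it lies inside.
All remaining points lie in this disk, and no smaller disk contains both endpoints, so this is the minimum enclosing circle.
r = √(88.25) ≈ 9.39.

9.39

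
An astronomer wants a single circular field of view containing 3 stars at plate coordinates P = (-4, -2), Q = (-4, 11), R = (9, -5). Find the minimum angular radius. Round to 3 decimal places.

Side lengths²: PQ² = 169, PR² = 178, QR² = 425.
Since QR² = 425 ≥ 178 + 169 = 347, the angle opposite QR is not acute, so the smallest enclosing circle has QR as diameter.
Centre = midpoint of QR = (2.5, 3), r² = 425/4 = 106.25.
r = √(106.25) ≈ 10.308.

10.308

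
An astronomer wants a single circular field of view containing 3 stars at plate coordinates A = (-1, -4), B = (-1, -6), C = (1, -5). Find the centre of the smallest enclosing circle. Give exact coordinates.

(-0.25, -5)

Side lengths²: AB² = 4, AC² = 5, BC² = 5.
Since BC² = 5 < 5 + 4 = 9, the triangle is acute, so the smallest enclosing circle is the circumcircle.
Circumcentre = (-0.25, -5), r² = 1.5625.
Centre = (-0.25, -5).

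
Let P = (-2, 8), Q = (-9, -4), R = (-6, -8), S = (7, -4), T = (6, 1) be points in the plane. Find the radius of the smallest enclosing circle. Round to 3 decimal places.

8.763

The minimum enclosing circle is determined by three boundary points: P, R, S.
Their circumcentre is (-1.125, -0.71875) with r² = 76.7822265625.
The farthest remaining point Q is at distance² 72.7822265625 ≤ 76.7822265625.
r = √(76.7822265625) ≈ 8.763.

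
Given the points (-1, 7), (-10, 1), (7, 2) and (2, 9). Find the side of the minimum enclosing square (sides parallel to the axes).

The bounding box has width 17 and height 8.
An axis-aligned square enclosing the set must have side ≥ max(width, height).
So the minimum side is max(17, 8) = 17.

17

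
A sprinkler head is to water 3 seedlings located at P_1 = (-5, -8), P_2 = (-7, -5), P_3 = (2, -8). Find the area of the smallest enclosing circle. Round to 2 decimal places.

70.69

Side lengths²: P_1P_2² = 13, P_1P_3² = 49, P_2P_3² = 90.
Since P_2P_3² = 90 ≥ 49 + 13 = 62, the angle opposite P_2P_3 is not acute, so the smallest enclosing circle has P_2P_3 as diameter.
Centre = midpoint of P_2P_3 = (-2.5, -6.5), r² = 90/4 = 22.5.
Area = π·r² = π·22.5 ≈ 70.69.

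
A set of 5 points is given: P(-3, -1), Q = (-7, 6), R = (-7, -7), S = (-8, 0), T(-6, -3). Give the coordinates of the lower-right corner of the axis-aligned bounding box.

(-3, -7)

x-range [-8, -3], y-range [-7, 6].
The lower-right corner is (-3, -7).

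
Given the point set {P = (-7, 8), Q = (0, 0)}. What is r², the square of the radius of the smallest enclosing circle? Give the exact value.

28.25

The smallest circle enclosing two points has them as diameter endpoints.
Centre = midpoint = (-3.5, 4); r² = |PQ|²/4 = 113/4 = 28.25.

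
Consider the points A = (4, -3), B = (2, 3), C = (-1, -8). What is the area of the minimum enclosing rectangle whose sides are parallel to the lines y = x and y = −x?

In coordinates u = x + y, v = x − y the rectangle is axis-aligned; the map (x,y)→(u,v) scales areas by 2.
u-values: 1, 5, -9; range = 5 − (-9) = 14.
v-values: 7, -1, 7; range = 7 − (-1) = 8.
Area = (14 × 8) / 2 = 56.

56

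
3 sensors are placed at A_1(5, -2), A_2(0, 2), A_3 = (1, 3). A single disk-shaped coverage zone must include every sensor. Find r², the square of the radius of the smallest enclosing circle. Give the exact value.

Side lengths²: A_1A_2² = 41, A_1A_3² = 41, A_2A_3² = 2.
Since A_1A_3² = 41 < 41 + 2 = 43, the triangle is acute, so the smallest enclosing circle is the circumcircle.
Circumcentre = (49/18, 5/18), r² = 1681/162.

1681/162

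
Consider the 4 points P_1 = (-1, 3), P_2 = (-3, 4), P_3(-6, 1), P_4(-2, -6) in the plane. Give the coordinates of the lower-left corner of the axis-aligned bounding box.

(-6, -6)

x-range [-6, -1], y-range [-6, 4].
The lower-left corner is (-6, -6).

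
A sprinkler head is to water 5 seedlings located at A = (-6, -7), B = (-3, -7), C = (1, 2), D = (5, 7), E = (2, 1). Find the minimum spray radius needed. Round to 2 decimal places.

8.90

The farthest pair is A–D with squared distance 317. The circle on this segment as diameter has centre (-0.5, 0) and r² = 317/4 = 79.25.
Check B: distance² to centre = 55.25 ≤ 79.25, so it lies inside.
All remaining points lie in this disk, and no smaller disk contains both endpoints, so this is the minimum enclosing circle.
r = √(79.25) ≈ 8.90.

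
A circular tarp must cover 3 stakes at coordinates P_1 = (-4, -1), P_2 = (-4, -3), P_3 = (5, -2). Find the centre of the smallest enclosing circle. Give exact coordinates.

(4/9, -2)

Side lengths²: P_1P_2² = 4, P_1P_3² = 82, P_2P_3² = 82.
Since P_2P_3² = 82 < 82 + 4 = 86, the triangle is acute, so the smallest enclosing circle is the circumcircle.
Circumcentre = (4/9, -2), r² = 1681/81.
Centre = (4/9, -2).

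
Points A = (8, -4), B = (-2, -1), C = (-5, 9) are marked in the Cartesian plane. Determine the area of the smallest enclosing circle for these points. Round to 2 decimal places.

Side lengths²: AB² = 109, AC² = 338, BC² = 109.
Since AC² = 338 ≥ 109 + 109 = 218, the angle opposite AC is not acute, so the smallest enclosing circle has AC as diameter.
Centre = midpoint of AC = (1.5, 2.5), r² = 338/4 = 84.5.
Area = π·r² = π·84.5 ≈ 265.46.

265.46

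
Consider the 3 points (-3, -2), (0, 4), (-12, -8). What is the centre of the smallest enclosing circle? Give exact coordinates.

(-6, -2)

Call the three points A, B, C in the order given.
Side lengths²: AB² = 45, AC² = 117, BC² = 288.
Since BC² = 288 ≥ 117 + 45 = 162, the angle opposite BC is not acute, so the smallest enclosing circle has BC as diameter.
Centre = midpoint of BC = (-6, -2), r² = 288/4 = 72.
Centre = (-6, -2).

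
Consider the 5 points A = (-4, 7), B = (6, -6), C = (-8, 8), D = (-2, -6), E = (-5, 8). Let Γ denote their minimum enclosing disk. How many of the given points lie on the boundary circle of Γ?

2

By Welzl's lemma the MEC is supported by two points (diametrically opposite) or three points (on a circumcircle).
The farthest pair is B–C with squared distance 392. The circle on this segment as diameter has centre (-1, 1) and r² = 392/4 = 98.
Check A: distance² to centre = 45 ≤ 98, so it lies inside.
All remaining points lie in this disk, and no smaller disk contains both endpoints, so this is the minimum enclosing circle.
The points at distance exactly r from the centre are B, C — 2 points.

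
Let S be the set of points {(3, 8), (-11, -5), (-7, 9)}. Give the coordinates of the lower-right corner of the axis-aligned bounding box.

(3, -5)

x-range [-11, 3], y-range [-5, 9].
The lower-right corner is (3, -5).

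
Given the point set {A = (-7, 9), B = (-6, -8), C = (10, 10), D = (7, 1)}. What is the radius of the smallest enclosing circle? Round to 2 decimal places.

12.04

The farthest pair is B–C with squared distance 580. The circle on this segment as diameter has centre (2, 1) and r² = 580/4 = 145.
Check A: distance² to centre = 145 ≤ 145, so it lies inside.
All remaining points lie in this disk, and no smaller disk contains both endpoints, so this is the minimum enclosing circle.
r = √145 ≈ 12.04.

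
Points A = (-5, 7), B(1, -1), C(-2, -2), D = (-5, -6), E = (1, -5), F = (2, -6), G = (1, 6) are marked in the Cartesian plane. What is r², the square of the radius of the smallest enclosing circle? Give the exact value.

54.5

A smallest enclosing disk is always determined by at most three of the input points on its boundary.
The farthest pair is A–F with squared distance 218. The circle on this segment as diameter has centre (-1.5, 0.5) and r² = 218/4 = 54.5.
Check B: distance² to centre = 8.5 ≤ 54.5, so it lies inside.
All remaining points lie in this disk, and no smaller disk contains both endpoints, so this is the minimum enclosing circle.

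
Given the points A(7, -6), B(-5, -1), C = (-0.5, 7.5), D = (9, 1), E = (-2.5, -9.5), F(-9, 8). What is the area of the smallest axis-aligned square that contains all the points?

324

The bounding box has width 18 and height 17.5.
An axis-aligned square enclosing the set must have side ≥ max(width, height).
So the minimum side is max(18, 17.5) = 18.
Area = 18² = 324.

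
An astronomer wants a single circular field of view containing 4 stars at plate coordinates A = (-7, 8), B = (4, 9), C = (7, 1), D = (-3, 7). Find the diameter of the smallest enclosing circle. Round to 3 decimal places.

The minimum enclosing circle of a finite set is fixed by two of the points (as a diameter) or three (as a circumcircle).
The farthest pair is A–C with squared distance 245. The circle on this segment as diameter has centre (0, 4.5) and r² = 245/4 = 61.25.
Check B: distance² to centre = 36.25 ≤ 61.25, so it lies inside.
All remaining points lie in this disk, and no smaller disk contains both endpoints, so this is the minimum enclosing circle.
Diameter = 2r = 2√(61.25) ≈ 15.652.

15.652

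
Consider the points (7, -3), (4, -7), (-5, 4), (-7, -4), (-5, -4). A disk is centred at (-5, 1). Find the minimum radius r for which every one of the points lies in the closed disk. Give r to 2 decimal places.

12.65

The required radius is the distance from (-5, 1) to the farthest point.
Squared distances: 160, 145, 9, 29, 25.
Maximum is 160, attained at (7, -3).
r = √160 ≈ 12.65.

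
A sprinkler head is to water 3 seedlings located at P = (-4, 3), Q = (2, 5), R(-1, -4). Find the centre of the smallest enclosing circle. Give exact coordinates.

Side lengths²: PQ² = 40, PR² = 58, QR² = 90.
Since QR² = 90 < 58 + 40 = 98, the triangle is acute, so the smallest enclosing circle is the circumcircle.
Circumcentre = (0.125, 0.625), r² = 22.65625.
Centre = (0.125, 0.625).

(0.125, 0.625)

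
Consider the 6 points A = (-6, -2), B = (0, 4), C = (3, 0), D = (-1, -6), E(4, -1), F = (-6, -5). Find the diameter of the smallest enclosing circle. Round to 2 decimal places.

11.30

The minimum enclosing circle is determined by three boundary points: B, E, F.
Their circumcentre is (-18/11, -31/22) with r² = 15457/484.
The farthest remaining point C is at distance² 11365/484 ≤ 15457/484.
Diameter = 2r = 2√(15457/484) ≈ 11.30.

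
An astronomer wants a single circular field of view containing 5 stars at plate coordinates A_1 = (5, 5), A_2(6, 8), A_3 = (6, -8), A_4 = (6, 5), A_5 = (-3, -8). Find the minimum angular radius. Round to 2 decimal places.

The minimum enclosing circle of a finite set is fixed by two of the points (as a diameter) or three (as a circumcircle).
The farthest pair is A_2–A_5 with squared distance 337. The circle on this segment as diameter has centre (1.5, 0) and r² = 337/4 = 84.25.
Check A_1: distance² to centre = 37.25 ≤ 84.25, so it lies inside.
All remaining points lie in this disk, and no smaller disk contains both endpoints, so this is the minimum enclosing circle.
r = √(84.25) ≈ 9.18.

9.18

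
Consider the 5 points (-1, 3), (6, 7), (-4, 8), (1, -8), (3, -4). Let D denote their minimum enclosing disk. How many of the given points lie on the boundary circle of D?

A smallest enclosing disk is always determined by at most three of the input points on its boundary.
The minimum enclosing circle is determined by three boundary points: (6, 7), (-4, 8), (1, -8).
Their circumcentre is (19/62, 35/62) with r² = 141905/1922.
The farthest remaining point (3, -4) is at distance² 53989/1922 ≤ 141905/1922.
The points at distance exactly r from the centre are (6, 7), (-4, 8), (1, -8) — 3 points.

3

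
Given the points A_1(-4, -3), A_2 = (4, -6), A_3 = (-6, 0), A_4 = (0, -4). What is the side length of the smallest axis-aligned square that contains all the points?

10

The bounding box has width 10 and height 6.
An axis-aligned square enclosing the set must have side ≥ max(width, height).
So the minimum side is max(10, 6) = 10.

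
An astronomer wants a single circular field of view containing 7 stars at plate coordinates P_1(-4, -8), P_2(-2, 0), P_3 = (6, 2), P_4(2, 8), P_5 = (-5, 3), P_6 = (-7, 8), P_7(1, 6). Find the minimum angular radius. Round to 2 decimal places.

8.69

The minimum enclosing circle is determined by three boundary points: P_1, P_4, P_6.
Their circumcentre is (-2.5, 0.5625) with r² = 75.56640625.
The farthest remaining point P_3 is at distance² 74.31640625 ≤ 75.56640625.
r = √(75.56640625) ≈ 8.69.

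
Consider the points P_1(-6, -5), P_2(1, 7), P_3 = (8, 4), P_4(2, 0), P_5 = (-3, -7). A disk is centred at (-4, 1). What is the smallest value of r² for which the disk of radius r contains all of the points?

153

The required radius is the distance from (-4, 1) to the farthest point.
Squared distances: 40, 61, 153, 37, 65.
Maximum is 153, attained at P_3.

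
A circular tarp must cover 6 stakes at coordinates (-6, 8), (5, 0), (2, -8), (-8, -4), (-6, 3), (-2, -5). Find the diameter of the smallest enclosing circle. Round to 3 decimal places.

The minimum enclosing circle of a finite set is fixed by two of the points (as a diameter) or three (as a circumcircle).
The farthest pair is (-6, 8)–(2, -8) with squared distance 320. The circle on this segment as diameter has centre (-2, 0) and r² = 320/4 = 80.
Check (5, 0): distance² to centre = 49 ≤ 80, so it lies inside.
All remaining points lie in this disk, and no smaller disk contains both endpoints, so this is the minimum enclosing circle.
Diameter = 2r = 2√80 ≈ 17.889.

17.889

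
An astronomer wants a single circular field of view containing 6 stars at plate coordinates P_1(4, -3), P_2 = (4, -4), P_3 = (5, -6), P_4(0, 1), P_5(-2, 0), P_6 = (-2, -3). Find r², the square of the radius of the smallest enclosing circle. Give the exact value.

21.25

The farthest pair is P_3–P_5 with squared distance 85. The circle on this segment as diameter has centre (1.5, -3) and r² = 85/4 = 21.25.
Check P_1: distance² to centre = 6.25 ≤ 21.25, so it lies inside.
All remaining points lie in this disk, and no smaller disk contains both endpoints, so this is the minimum enclosing circle.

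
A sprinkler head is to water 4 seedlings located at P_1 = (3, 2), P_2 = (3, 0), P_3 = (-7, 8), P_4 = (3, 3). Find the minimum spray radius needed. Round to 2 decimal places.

6.40

By Welzl's lemma the MEC is supported by two points (diametrically opposite) or three points (on a circumcircle).
The farthest pair is P_2–P_3 with squared distance 164. The circle on this segment as diameter has centre (-2, 4) and r² = 164/4 = 41.
Check P_1: distance² to centre = 29 ≤ 41, so it lies inside.
All remaining points lie in this disk, and no smaller disk contains both endpoints, so this is the minimum enclosing circle.
r = √41 ≈ 6.40.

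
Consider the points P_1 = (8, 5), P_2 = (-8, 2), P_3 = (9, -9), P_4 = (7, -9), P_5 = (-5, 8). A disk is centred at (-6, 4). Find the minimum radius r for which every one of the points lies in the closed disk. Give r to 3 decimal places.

The required radius is the distance from (-6, 4) to the farthest point.
Squared distances: 197, 8, 394, 338, 17.
Maximum is 394, attained at P_3.
r = √394 ≈ 19.849.

19.849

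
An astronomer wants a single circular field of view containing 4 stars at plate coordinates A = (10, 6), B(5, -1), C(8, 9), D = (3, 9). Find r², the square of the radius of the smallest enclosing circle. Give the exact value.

28.34

A smallest enclosing disk is always determined by at most three of the input points on its boundary.
The minimum enclosing circle is determined by three boundary points: B, C, D.
Their circumcentre is (5.5, 4.3) with r² = 28.34.
The farthest remaining point A is at distance² 23.14 ≤ 28.34.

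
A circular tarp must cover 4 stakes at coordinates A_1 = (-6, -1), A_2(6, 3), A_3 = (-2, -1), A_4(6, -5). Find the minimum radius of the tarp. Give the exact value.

By Welzl's lemma the MEC is supported by two points (diametrically opposite) or three points (on a circumcircle).
The minimum enclosing circle is determined by three boundary points: A_1, A_2, A_4.
Their circumcentre is (2/3, -1) with r² = 400/9.
The farthest remaining point A_3 is at distance² 64/9 ≤ 400/9.
r = √(400/9) = 20/3.

20/3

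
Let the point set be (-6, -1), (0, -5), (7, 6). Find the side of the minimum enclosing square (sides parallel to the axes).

13

The bounding box has width 13 and height 11.
An axis-aligned square enclosing the set must have side ≥ max(width, height).
So the minimum side is max(13, 11) = 13.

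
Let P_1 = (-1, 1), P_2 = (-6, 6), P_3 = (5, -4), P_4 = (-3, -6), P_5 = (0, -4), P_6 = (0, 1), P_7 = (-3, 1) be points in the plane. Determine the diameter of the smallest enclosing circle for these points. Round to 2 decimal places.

14.87

The minimum enclosing circle of a finite set is fixed by two of the points (as a diameter) or three (as a circumcircle).
The farthest pair is P_2–P_3 with squared distance 221. The circle on this segment as diameter has centre (-0.5, 1) and r² = 221/4 = 55.25.
Check P_1: distance² to centre = 0.25 ≤ 55.25, so it lies inside.
All remaining points lie in this disk, and no smaller disk contains both endpoints, so this is the minimum enclosing circle.
Diameter = 2r = 2√(55.25) ≈ 14.87.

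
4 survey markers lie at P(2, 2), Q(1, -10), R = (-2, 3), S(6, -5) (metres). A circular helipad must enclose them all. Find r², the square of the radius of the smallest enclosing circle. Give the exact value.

44.5

The farthest pair is Q–R with squared distance 178. The circle on this segment as diameter has centre (-0.5, -3.5) and r² = 178/4 = 44.5.
Check P: distance² to centre = 36.5 ≤ 44.5, so it lies inside.
All remaining points lie in this disk, and no smaller disk contains both endpoints, so this is the minimum enclosing circle.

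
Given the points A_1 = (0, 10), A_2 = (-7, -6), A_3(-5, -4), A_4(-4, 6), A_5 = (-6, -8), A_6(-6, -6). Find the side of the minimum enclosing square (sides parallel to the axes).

18

The bounding box has width 7 and height 18.
An axis-aligned square enclosing the set must have side ≥ max(width, height).
So the minimum side is max(7, 18) = 18.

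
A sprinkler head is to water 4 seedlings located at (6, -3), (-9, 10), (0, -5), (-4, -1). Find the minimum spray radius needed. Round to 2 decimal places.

The minimum enclosing circle of a finite set is fixed by two of the points (as a diameter) or three (as a circumcircle).
The farthest pair is (6, -3)–(-9, 10) with squared distance 394. The circle on this segment as diameter has centre (-1.5, 3.5) and r² = 394/4 = 98.5.
Check (0, -5): distance² to centre = 74.5 ≤ 98.5, so it lies inside.
All remaining points lie in this disk, and no smaller disk contains both endpoints, so this is the minimum enclosing circle.
r = √(98.5) ≈ 9.92.

9.92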